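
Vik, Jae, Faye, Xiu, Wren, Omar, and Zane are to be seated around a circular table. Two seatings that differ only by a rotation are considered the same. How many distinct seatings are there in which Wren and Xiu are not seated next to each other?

480

All circular seatings of 7 people number (6)! = 720.
Seatings with Wren beside Xiu: treat them as a block with 2 internal orders, giving 2 × (5)! = 240.
Subtracting, 720 − 240 = 480.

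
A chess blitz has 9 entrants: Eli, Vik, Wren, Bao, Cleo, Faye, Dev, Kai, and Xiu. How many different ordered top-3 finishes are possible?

504

This is an ordered selection of 3 from 9: P(9,3).
That gives 9 × 8 × 7 = 504.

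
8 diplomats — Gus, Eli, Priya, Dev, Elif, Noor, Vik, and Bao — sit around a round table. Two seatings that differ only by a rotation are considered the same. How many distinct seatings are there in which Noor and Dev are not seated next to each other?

All circular seatings of 8 people number (7)! = 5040.
Seatings with Noor beside Dev: treat them as a block with 2 internal orders, giving 2 × (6)! = 1440.
Subtracting, 5040 − 1440 = 3600.

3600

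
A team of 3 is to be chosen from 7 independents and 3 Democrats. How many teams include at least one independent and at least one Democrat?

84

Total 3-person selections from all 10: C(10,3) = 120.
Selections missing a whole group: no independents → C(3,3) = 1; no Democrats → C(7,3) = 35.
Both groups omitted at once is impossible, so 120 − 36 = 84.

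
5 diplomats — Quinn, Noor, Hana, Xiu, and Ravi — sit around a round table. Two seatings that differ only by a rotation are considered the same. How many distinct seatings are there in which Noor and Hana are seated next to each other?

Treat {Noor, Hana} as one unit (2 internal orders) and seat the resulting 4 units around the table: (3)! circular arrangements.
So 2 × (3)! = 2 × 6 = 12.

12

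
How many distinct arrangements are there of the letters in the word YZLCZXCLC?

15120

YZLCZXCLC has 9 letters with C appearing 3 times, L appearing twice, and Z appearing twice.
Dividing 9! = 362880 by 3!·2!·2! = 24 for the repeated letters gives 15120.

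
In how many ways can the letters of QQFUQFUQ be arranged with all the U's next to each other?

105

Treat the 2 copies of U as a single block. The multiset to arrange is then {UU, F, F, Q, Q, Q, Q}, 7 items in all.
That gives (7)!/(4!·2!) = 105 arrangements.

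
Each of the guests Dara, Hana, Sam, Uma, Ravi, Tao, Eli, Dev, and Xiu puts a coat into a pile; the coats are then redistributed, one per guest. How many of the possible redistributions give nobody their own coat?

Count assignments avoiding every fixed point. For any j of the 9 guests fixed to their own coat, the other 9−j can be arranged in (9−j)! ways.
By inclusion–exclusion this is Σ_{j=0}^{9} (−1)^j C(9,j)·(9−j)!.
Computing: 362880 − 362880 + 181440 − 60480 + 15120 − 3024 + 504 − 72 + 9 − 1 = 133496.

133496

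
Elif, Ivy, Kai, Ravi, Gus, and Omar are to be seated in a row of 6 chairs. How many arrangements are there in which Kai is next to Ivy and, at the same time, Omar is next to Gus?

96

Treat {Kai,Ivy} as one block (2 orders) and {Omar,Gus} as another (2 orders).
That leaves 4 units to arrange: 2 × 2 × 4! = 4 × 24 = 96.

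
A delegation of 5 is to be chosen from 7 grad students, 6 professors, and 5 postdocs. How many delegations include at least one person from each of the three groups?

6055

Unrestricted: C(18,5) = 8568 ways to pick any 5 of the 18.
Selections missing a whole group: no grad students → C(11,5) = 462; no professors → C(12,5) = 792; no postdocs → C(13,5) = 1287.
Add back selections omitting two groups (i.e. drawn from a single group): C(7,5) + C(6,5) + C(5,5) = 28.
By inclusion–exclusion: 8568 − 2541 + 28 = 6055.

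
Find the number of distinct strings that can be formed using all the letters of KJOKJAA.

KJOKJAA has 7 letters with A appearing twice, J appearing twice, and K appearing twice.
Dividing 7! = 5040 by 2!·2!·2! = 8 for the repeated letters gives 630.

630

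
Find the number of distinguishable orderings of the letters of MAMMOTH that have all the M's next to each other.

120

Treat the 3 copies of M as a single block. The multiset to arrange is then {MMM, A, H, O, T}, 5 items in all.
All 5 items are distinct, so there are (5)! = 120 arrangements.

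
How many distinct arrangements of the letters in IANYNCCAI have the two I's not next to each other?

There are 9!/(2!·2!·2!·2!) = 22680 arrangements of IANYNCCAI in total.
If the two I's are adjacent, glue them into one block, leaving 8 items to arrange: (8)!/(2!·2!·2!) = 5040 ways.
Subtracting, 22680 − 5040 = 17640 arrangements keep the I's apart.

17640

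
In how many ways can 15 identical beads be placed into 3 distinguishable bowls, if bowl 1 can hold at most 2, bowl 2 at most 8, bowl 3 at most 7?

Ignoring the caps, the number of non-negative solutions to x_1+…+x_3 = 15 is C(17,2) = 136.
Subtract solutions that violate a single cap (substitute x_i' = x_i − (cap_i+1)): x_1 ≥ 3 gives C(14,2) = 91; x_2 ≥ 9 gives C(8,2) = 28; x_3 ≥ 8 gives C(9,2) = 36. Together 155.
Add back pairs where two caps are both exceeded: 10 + 15 + 0 = 25.
By inclusion–exclusion the count is 136 − 155 + 25 = 6.

6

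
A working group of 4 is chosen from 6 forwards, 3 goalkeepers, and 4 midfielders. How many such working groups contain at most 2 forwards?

560

Split by how many forwards are chosen (0 through 2).
Sum: C(6,0)·C(7,4) + C(6,1)·C(7,3) + C(6,2)·C(7,2) = 35 + 210 + 315 = 560.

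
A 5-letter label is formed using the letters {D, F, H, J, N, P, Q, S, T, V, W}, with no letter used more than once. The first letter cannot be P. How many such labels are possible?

50400

The first letter has 11−1 = 10 choices (anything except P).
The remaining 4 letters are filled from the other 10 symbols without repetition: 10 × 9 × 8 × 7 = 5040.
Total: 10 × 5040 = 50400.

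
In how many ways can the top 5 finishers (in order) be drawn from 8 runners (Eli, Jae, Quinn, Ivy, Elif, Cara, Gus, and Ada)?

6720

There are 8 choices for 1st place, 7 for 2nd, and so on down to 4 for position 5.
That gives 8 × 7 × 6 × 5 × 4 = 6720.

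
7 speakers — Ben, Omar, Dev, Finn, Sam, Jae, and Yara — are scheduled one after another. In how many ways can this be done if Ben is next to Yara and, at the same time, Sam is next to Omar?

Treat {Ben,Yara} as one block (2 orders) and {Sam,Omar} as another (2 orders).
That leaves 5 units to arrange: 2 × 2 × 5! = 4 × 120 = 480.

480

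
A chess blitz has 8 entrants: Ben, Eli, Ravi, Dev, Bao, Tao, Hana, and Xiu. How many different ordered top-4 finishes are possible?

1680

There are 8 choices for 1st place, 7 for 2nd, and so on down to 5 for position 4.
That gives 8 × 7 × 6 × 5 = 1680.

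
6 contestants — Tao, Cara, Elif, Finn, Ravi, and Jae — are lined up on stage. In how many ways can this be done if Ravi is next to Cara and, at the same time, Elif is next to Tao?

Treat {Ravi,Cara} as one block (2 orders) and {Elif,Tao} as another (2 orders).
That leaves 4 units to arrange: 2 × 2 × 4! = 4 × 24 = 96.

96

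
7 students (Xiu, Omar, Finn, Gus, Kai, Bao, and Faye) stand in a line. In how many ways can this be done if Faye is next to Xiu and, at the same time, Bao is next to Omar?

Treat {Faye,Xiu} as one block (2 orders) and {Bao,Omar} as another (2 orders).
That leaves 5 units to arrange: 2 × 2 × 5! = 4 × 120 = 480.

480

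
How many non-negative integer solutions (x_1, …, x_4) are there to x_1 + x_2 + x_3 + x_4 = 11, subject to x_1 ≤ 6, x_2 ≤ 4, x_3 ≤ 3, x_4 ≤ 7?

116

Ignoring the caps, the number of non-negative solutions to x_1+…+x_4 = 11 is C(14,3) = 364.
Subtract solutions that violate a single cap (substitute x_i' = x_i − (cap_i+1)): x_1 ≥ 7 gives C(7,3) = 35; x_2 ≥ 5 gives C(9,3) = 84; x_3 ≥ 4 gives C(10,3) = 120; x_4 ≥ 8 gives C(6,3) = 20. Together 259.
Add back pairs where two caps are both exceeded: 0 + 1 + 0 + 10 + 0 + 0 = 11.
By inclusion–exclusion the count is 364 − 259 + 11 = 116.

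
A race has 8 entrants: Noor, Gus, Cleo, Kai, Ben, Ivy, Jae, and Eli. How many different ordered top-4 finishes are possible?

1680

There are 8 choices for 1st place, 7 for 2nd, and so on down to 5 for position 4.
That gives 8 × 7 × 6 × 5 = 1680.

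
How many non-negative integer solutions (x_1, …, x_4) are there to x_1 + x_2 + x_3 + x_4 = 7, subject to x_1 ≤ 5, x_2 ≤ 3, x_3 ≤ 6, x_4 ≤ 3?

By stars and bars, unrestricted non-negative solutions to x_1+…+x_4 = 7 number C(7+3,3) = 120.
Subtract solutions that violate a single cap (substitute x_i' = x_i − (cap_i+1)): x_1 ≥ 6 gives C(4,3) = 4; x_2 ≥ 4 gives C(6,3) = 20; x_3 ≥ 7 gives C(3,3) = 1; x_4 ≥ 4 gives C(6,3) = 20. Together 45.
No two caps can be exceeded simultaneously, so the pair terms are all 0.
By inclusion–exclusion the count is 120 − 45 + 0 = 75.

75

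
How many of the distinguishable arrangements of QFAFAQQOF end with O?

Fix O in the last position and arrange the remaining 8 letters.
Those 8 letters have A appearing twice, F appearing 3 times, and Q appearing 3 times, giving (8)!/(3!·3!·2!) = 560.

560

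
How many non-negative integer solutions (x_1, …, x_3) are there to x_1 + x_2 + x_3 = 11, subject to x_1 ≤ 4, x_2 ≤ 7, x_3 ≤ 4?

15

Ignoring the caps, the number of non-negative solutions to x_1+…+x_3 = 11 is C(13,2) = 78.
Subtract solutions that violate a single cap (substitute x_i' = x_i − (cap_i+1)): x_1 ≥ 5 gives C(8,2) = 28; x_2 ≥ 8 gives C(5,2) = 10; x_3 ≥ 5 gives C(8,2) = 28. Together 66.
Add back pairs where two caps are both exceeded: 0 + 3 + 0 = 3.
By inclusion–exclusion the count is 78 − 66 + 3 = 15.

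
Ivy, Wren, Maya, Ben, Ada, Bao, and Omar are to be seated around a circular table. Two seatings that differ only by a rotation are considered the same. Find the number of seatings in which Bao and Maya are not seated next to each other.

All circular seatings of 7 people number (6)! = 720.
Those with Bao next to Maya: fuse the pair into one unit and seat 6 units around a circle — 2·(5)! = 240.
Subtracting, 720 − 240 = 480.

480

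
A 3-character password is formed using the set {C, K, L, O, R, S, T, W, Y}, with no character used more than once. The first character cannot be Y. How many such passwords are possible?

The first character has 9−1 = 8 choices (anything except Y).
The remaining 2 characters are filled from the other 8 symbols without repetition: 8 × 7 = 56.
Total: 8 × 56 = 448.

448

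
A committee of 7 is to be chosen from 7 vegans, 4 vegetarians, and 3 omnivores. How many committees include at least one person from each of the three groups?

2982

Unrestricted: C(14,7) = 3432 ways to pick any 7 of the 14.
Subtract selections that omit an entire group: no vegans → C(7,7) = 1; no vegetarians → C(10,7) = 120; no omnivores → C(11,7) = 330.
Add back selections omitting two groups (i.e. drawn from a single group): C(7,7) + C(4,7) + C(3,7) = 1.
By inclusion–exclusion: 3432 − 451 + 1 = 2982.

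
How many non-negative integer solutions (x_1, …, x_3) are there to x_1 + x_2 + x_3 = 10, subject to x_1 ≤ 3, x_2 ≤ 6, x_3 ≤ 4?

10

By stars and bars, unrestricted non-negative solutions to x_1+…+x_3 = 10 number C(10+2,2) = 66.
Subtract solutions that violate a single cap (substitute x_i' = x_i − (cap_i+1)): x_1 ≥ 4 gives C(8,2) = 28; x_2 ≥ 7 gives C(5,2) = 10; x_3 ≥ 5 gives C(7,2) = 21. Together 59.
Add back pairs where two caps are both exceeded: 0 + 3 + 0 = 3.
By inclusion–exclusion the count is 66 − 59 + 3 = 10.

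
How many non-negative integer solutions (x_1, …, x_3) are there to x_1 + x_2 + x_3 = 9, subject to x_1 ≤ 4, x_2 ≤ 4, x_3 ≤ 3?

Without the upper bounds there are C(11,2) = 55 ways to split 9 among 3 variables.
Subtract solutions that violate a single cap (substitute x_i' = x_i − (cap_i+1)): x_1 ≥ 5 gives C(6,2) = 15; x_2 ≥ 5 gives C(6,2) = 15; x_3 ≥ 4 gives C(7,2) = 21. Together 51.
Add back pairs where two caps are both exceeded: 0 + 1 + 1 = 2.
By inclusion–exclusion the count is 55 − 51 + 2 = 6.

6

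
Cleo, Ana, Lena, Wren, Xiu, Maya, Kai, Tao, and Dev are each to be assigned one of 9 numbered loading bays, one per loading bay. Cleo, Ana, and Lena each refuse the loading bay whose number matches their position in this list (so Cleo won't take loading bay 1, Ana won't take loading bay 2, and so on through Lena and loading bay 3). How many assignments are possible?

Let Aᵢ (for i ∈ {1, 2, 3}) be the placements that put person i in their forbidden loading bay. Any j of these fix j positions, leaving (9−j)! ways to fill the rest, and there are C(3,j) ways to pick which j.
By inclusion–exclusion, the number of valid placements is Σ_{j=0}^{3} (−1)^j C(3,j)·(9−j)!.
Computing: 362880 − 120960 + 15120 − 720 = 256320.

256320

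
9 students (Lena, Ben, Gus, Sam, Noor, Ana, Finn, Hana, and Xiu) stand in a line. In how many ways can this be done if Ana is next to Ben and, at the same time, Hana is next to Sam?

Treat {Ana,Ben} as one block (2 orders) and {Hana,Sam} as another (2 orders).
That leaves 7 units to arrange: 2 × 2 × 7! = 4 × 5040 = 20160.

20160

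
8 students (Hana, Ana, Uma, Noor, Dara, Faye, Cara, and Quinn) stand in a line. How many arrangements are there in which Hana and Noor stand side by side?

10080

Treat {Hana, Noor} as a single unit. There are 7 units to order, and the pair itself can be ordered 2 ways.
That gives 2 × 7! = 2 × 5040 = 10080.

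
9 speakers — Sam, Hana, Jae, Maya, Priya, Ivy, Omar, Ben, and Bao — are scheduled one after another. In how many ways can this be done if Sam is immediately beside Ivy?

80640

Glue Sam and Ivy into one block (2 internal orders), leaving 8 units to arrange in a row.
That gives 2 × 8! = 2 × 40320 = 80640.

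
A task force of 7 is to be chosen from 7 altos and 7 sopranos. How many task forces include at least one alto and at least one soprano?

Total 7-person selections from all 14: C(14,7) = 3432.
Selections missing a whole group: no altos → C(7,7) = 1; no sopranos → C(7,7) = 1.
Both groups omitted at once is impossible, so 3432 − 2 = 3430.

3430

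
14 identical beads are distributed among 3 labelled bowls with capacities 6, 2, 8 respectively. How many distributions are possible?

6

By stars and bars, unrestricted non-negative solutions to x_1+…+x_3 = 14 number C(14+2,2) = 120.
Subtract solutions that violate a single cap (substitute x_i' = x_i − (cap_i+1)): x_1 ≥ 7 gives C(9,2) = 36; x_2 ≥ 3 gives C(13,2) = 78; x_3 ≥ 9 gives C(7,2) = 21. Together 135.
Add back pairs where two caps are both exceeded: 15 + 0 + 6 = 21.
By inclusion–exclusion the count is 120 − 135 + 21 = 6.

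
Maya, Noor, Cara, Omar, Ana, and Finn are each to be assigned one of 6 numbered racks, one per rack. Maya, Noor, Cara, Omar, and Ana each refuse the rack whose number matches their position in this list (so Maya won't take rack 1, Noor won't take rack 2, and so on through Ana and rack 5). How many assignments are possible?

309

Let Aᵢ (for 1 ≤ i ≤ 5) be the placements that put person i in their forbidden rack. Any j of these fix j positions, leaving (6−j)! ways to fill the rest, and there are C(5,j) ways to pick which j.
By inclusion–exclusion, the number of valid placements is Σ_{j=0}^{5} (−1)^j C(5,j)·(6−j)!.
Computing: 720 − 600 + 240 − 60 + 10 − 1 = 309.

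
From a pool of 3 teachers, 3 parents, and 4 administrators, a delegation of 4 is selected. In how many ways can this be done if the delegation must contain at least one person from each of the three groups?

126

Unrestricted: C(10,4) = 210 ways to pick any 4 of the 10.
Subtract selections that omit an entire group: no teachers → C(7,4) = 35; no parents → C(7,4) = 35; no administrators → C(6,4) = 15.
Add back selections omitting two groups (i.e. drawn from a single group): C(3,4) + C(3,4) + C(4,4) = 1.
By inclusion–exclusion: 210 − 85 + 1 = 126.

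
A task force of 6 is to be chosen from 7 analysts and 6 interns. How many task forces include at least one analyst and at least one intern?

Total 6-person selections from all 13: C(13,6) = 1716.
Selections missing a whole group: no analysts → C(6,6) = 1; no interns → C(7,6) = 7.
Both groups omitted at once is impossible, so 1716 − 8 = 1708.

1708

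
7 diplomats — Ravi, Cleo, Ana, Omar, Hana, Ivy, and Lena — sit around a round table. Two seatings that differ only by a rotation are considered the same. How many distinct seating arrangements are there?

720

Seat Ravi anywhere (absorbing the rotational symmetry), then permute the other 6: (6)! = 720.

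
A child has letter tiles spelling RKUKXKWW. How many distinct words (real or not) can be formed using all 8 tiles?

RKUKXKWW has 8 letters with K appearing 3 times and W appearing twice.
The number of distinct arrangements is 8!/(3!·2!) = 40320/12 = 3360.

3360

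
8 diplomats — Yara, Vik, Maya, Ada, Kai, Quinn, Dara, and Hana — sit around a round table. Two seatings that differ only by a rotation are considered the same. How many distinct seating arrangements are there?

5040

Around a circle, 8 distinct people have 8!/8 = (7)! = 5040 rotationally distinct seatings.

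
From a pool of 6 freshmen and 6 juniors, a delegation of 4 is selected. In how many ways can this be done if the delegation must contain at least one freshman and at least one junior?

Total 4-person selections from all 12: C(12,4) = 495.
Selections missing a whole group: no freshmen → C(6,4) = 15; no juniors → C(6,4) = 15.
Both groups omitted at once is impossible, so 495 − 30 = 465.

465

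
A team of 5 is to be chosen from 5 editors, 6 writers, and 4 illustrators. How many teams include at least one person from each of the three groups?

2170

With no constraint there are C(15,5) = 3003 possible selections.
Subtract selections that omit an entire group: no editors → C(10,5) = 252; no writers → C(9,5) = 126; no illustrators → C(11,5) = 462.
Add back selections omitting two groups (i.e. drawn from a single group): C(5,5) + C(6,5) + C(4,5) = 7.
By inclusion–exclusion: 3003 − 840 + 7 = 2170.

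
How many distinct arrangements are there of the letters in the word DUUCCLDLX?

Letter multiplicities in DUUCCLDLX: C×2, D×2, L×2, U×2, X×1.
Dividing 9! = 362880 by 2!·2!·2!·2! = 16 for the repeated letters gives 22680.

22680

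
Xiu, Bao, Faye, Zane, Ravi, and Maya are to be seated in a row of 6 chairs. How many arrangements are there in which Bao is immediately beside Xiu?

240

Place the 4 others and the Bao-Xiu pair as 5 objects in a line; the pair has 2 internal arrangements.
That gives 2 × 5! = 2 × 120 = 240.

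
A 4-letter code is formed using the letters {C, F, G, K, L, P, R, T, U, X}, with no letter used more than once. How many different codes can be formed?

5040

With no repetition, fill the 4 letters in order: 10 choices, then 9, down to 7.
That product is 10 × 9 × 8 × 7 = 5040.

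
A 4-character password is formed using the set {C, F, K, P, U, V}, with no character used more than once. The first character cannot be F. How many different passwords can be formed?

300

The first character has 6−1 = 5 choices (anything except F).
The remaining 3 characters are filled from the other 5 symbols without repetition: 5 × 4 × 3 = 60.
Total: 5 × 60 = 300.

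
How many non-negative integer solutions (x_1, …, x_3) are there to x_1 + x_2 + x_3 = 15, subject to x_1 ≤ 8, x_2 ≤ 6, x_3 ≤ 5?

Without the upper bounds there are C(17,2) = 136 ways to split 15 among 3 variables.
Subtract solutions that violate a single cap (substitute x_i' = x_i − (cap_i+1)): x_1 ≥ 9 gives C(8,2) = 28; x_2 ≥ 7 gives C(10,2) = 45; x_3 ≥ 6 gives C(11,2) = 55. Together 128.
Add back pairs where two caps are both exceeded: 0 + 1 + 6 = 7.
By inclusion–exclusion the count is 136 − 128 + 7 = 15.

15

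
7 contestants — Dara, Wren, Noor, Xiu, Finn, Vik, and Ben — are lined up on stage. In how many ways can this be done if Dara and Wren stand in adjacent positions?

Glue Dara and Wren into one block (2 internal orders), leaving 6 units to arrange in a row.
So the count is 2·(6)! = 1440.

1440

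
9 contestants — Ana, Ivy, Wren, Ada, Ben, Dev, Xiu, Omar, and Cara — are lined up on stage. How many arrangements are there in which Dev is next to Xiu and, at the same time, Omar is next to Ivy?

20160

Treat {Dev,Xiu} as one block (2 orders) and {Omar,Ivy} as another (2 orders).
That leaves 7 units to arrange: 2 × 2 × 7! = 4 × 5040 = 20160.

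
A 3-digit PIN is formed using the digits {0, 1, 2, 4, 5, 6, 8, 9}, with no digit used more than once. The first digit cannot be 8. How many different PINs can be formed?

The first digit has 8−1 = 7 choices (anything except 8).
The remaining 2 digits are filled from the other 7 symbols without repetition: 7 × 6 = 42.
Total: 7 × 42 = 294.

294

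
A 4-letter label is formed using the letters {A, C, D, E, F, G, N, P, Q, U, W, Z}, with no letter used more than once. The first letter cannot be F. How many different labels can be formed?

10890

The first letter has 12−1 = 11 choices (anything except F).
The remaining 3 letters are filled from the other 11 symbols without repetition: 11 × 10 × 9 = 990.
Total: 11 × 990 = 10890.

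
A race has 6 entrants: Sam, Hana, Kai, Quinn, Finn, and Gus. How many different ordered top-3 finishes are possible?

This is an ordered selection of 3 from 6: P(6,3).
That gives 6 × 5 × 4 = 120.

120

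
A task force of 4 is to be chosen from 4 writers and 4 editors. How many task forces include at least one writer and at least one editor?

With no constraint there are C(8,4) = 70 possible selections.
Selections missing a whole group: no writers → C(4,4) = 1; no editors → C(4,4) = 1.
Both groups omitted at once is impossible, so 70 − 2 = 68.

68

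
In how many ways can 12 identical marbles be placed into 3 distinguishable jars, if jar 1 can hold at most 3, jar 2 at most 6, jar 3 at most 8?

18

Without the upper bounds there are C(14,2) = 91 ways to split 12 among 3 jars.
Subtract solutions that violate a single cap (substitute x_i' = x_i − (cap_i+1)): x_1 ≥ 4 gives C(10,2) = 45; x_2 ≥ 7 gives C(7,2) = 21; x_3 ≥ 9 gives C(5,2) = 10. Together 76.
Add back pairs where two caps are both exceeded: 3 + 0 + 0 = 3.
By inclusion–exclusion the count is 91 − 76 + 3 = 18.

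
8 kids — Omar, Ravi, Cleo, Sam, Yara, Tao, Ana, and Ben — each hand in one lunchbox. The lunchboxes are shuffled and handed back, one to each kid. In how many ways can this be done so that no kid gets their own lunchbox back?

14833

This is the derangement count D_8: permutations of 8 items with no fixed point.
By inclusion–exclusion this is Σ_{j=0}^{8} (−1)^j C(8,j)·(8−j)!.
Computing: 40320 − 40320 + 20160 − 6720 + 1680 − 336 + 56 − 8 + 1 = 14833.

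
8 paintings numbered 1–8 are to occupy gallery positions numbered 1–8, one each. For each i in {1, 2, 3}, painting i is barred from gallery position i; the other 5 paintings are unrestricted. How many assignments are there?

Let Aᵢ (for i ∈ {1, 2, 3}) be the placements that put painting i in its forbidden gallery position. Any j of these fix j positions, leaving (8−j)! ways to fill the rest, and there are C(3,j) ways to pick which j.
By inclusion–exclusion, the number of valid placements is Σ_{j=0}^{3} (−1)^j C(3,j)·(8−j)!.
Computing: 40320 − 15120 + 2160 − 120 = 27240.

27240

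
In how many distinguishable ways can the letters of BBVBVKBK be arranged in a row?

420

The 8 letters of BBVBVKBK have repeats: B appearing 4 times, K appearing twice, and V appearing twice.
The number of distinct arrangements is 8!/(4!·2!·2!) = 40320/96 = 420.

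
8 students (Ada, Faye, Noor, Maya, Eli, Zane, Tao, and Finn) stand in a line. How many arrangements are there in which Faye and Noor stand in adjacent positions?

Treat {Faye, Noor} as a single unit. There are 7 units to order, and the pair itself can be ordered 2 ways.
That gives 2 × 7! = 2 × 5040 = 10080.

10080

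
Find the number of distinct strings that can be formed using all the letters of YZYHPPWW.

5040

YZYHPPWW has 8 letters with P appearing twice, W appearing twice, and Y appearing twice.
So there are 8! / (2!·2!·2!) = 5040 distinguishable arrangements.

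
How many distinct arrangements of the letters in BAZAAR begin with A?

Fix A in the first position and arrange the remaining 5 letters.
Those 5 letters have A appearing twice, giving (5)!/(2!) = 60.

60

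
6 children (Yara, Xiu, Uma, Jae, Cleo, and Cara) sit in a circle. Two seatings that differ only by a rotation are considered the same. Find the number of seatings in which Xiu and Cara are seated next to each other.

Glue Xiu and Cara into a block (2 internal orders). Seating 5 units around a circle gives (4)! arrangements.
So 2 × (4)! = 2 × 24 = 48.

48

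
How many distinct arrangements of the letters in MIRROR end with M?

20

With the last slot taken by M, it remains to arrange the other 5 letters (IRROR).
Those 5 letters have R appearing 3 times, giving (5)!/(3!) = 20.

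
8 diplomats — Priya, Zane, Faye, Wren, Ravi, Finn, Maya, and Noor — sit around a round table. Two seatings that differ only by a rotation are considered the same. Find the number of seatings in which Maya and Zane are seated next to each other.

1440

Treat {Maya, Zane} as one unit (2 internal orders) and seat the resulting 7 units around the table: (6)! circular arrangements.
So 2 × (6)! = 2 × 720 = 1440.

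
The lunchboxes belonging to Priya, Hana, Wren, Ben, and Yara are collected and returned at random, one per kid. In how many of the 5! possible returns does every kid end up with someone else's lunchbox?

44

This is the derangement count D_5: permutations of 5 items with no fixed point.
By inclusion–exclusion this is Σ_{j=0}^{5} (−1)^j C(5,j)·(5−j)!.
Computing: 120 − 120 + 60 − 20 + 5 − 1 = 44.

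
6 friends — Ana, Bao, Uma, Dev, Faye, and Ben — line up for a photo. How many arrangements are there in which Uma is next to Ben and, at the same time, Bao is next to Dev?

96

Treat {Uma,Ben} as one block (2 orders) and {Bao,Dev} as another (2 orders).
That leaves 4 units to arrange: 2 × 2 × 4! = 4 × 24 = 96.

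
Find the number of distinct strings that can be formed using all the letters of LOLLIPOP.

LOLLIPOP has 8 letters with L appearing 3 times, O appearing twice, and P appearing twice.
The number of distinct arrangements is 8!/(3!·2!·2!) = 40320/24 = 1680.

1680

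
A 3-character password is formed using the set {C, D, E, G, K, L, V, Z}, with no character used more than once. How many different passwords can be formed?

With no repetition, fill the 3 characters in order: 8 choices, then 7, down to 6.
8 × 7 × 6 = 336.

336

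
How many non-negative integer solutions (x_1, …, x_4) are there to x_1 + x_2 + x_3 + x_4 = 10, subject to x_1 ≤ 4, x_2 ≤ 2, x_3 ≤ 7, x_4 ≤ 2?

Without the upper bounds there are C(13,3) = 286 ways to split 10 among 4 variables.
Subtract solutions that violate a single cap (substitute x_i' = x_i − (cap_i+1)): x_1 ≥ 5 gives C(8,3) = 56; x_2 ≥ 3 gives C(10,3) = 120; x_3 ≥ 8 gives C(5,3) = 10; x_4 ≥ 3 gives C(10,3) = 120. Together 306.
Add back pairs where two caps are both exceeded: 10 + 0 + 10 + 0 + 35 + 0 = 55.
By inclusion–exclusion the count is 286 − 306 + 55 = 35.

35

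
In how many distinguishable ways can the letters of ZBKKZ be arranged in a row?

Letter multiplicities in ZBKKZ: B×1, K×2, Z×2.
The number of distinct arrangements is 5!/(2!·2!) = 120/4 = 30.

30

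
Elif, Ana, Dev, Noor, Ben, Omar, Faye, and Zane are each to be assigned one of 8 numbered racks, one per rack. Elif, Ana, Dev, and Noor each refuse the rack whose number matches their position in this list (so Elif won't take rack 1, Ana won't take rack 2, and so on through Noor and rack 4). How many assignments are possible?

Let Aᵢ (for 1 ≤ i ≤ 4) be the placements that put person i in their forbidden rack. Any j of these fix j positions, leaving (8−j)! ways to fill the rest, and there are C(4,j) ways to pick which j.
By inclusion–exclusion, the number of valid placements is Σ_{j=0}^{4} (−1)^j C(4,j)·(8−j)!.
Computing: 40320 − 20160 + 4320 − 480 + 24 = 24024.

24024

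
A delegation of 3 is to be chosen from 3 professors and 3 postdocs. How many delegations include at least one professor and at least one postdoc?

18

With no constraint there are C(6,3) = 20 possible selections.
Subtract selections that omit an entire group: no professors → C(3,3) = 1; no postdocs → C(3,3) = 1.
Both groups omitted at once is impossible, so 20 − 2 = 18.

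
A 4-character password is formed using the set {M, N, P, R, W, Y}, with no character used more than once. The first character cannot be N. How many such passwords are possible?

300

The first character has 6−1 = 5 choices (anything except N).
The remaining 3 characters are filled from the other 5 symbols without repetition: 5 × 4 × 3 = 60.
Total: 5 × 60 = 300.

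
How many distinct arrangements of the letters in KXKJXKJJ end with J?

210

Fix J in the last position and arrange the remaining 7 letters.
Those 7 letters have J appearing twice, K appearing 3 times, and X appearing twice, giving (7)!/(3!·2!·2!) = 210.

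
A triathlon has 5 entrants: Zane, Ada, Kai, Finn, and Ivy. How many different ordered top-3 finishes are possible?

60

There are 5 choices for 1st place, 4 for 2nd, and 3 for 3rd.
That gives 5 × 4 × 3 = 60.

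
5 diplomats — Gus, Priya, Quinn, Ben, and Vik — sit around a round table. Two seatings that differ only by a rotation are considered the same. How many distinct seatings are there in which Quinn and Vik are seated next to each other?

12

Treat {Quinn, Vik} as one unit (2 internal orders) and seat the resulting 4 units around the table: (3)! circular arrangements.
So 2 × (3)! = 2 × 6 = 12.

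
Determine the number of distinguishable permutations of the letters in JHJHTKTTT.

3780

The 9 letters of JHJHTKTTT have repeats: H appearing twice, J appearing twice, and T appearing 4 times.
Dividing 9! = 362880 by 4!·2!·2! = 96 for the repeated letters gives 3780.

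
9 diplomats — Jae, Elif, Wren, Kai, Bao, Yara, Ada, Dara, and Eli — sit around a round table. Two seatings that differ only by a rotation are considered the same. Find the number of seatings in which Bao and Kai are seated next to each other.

10080

Treat {Bao, Kai} as one unit (2 internal orders) and seat the resulting 8 units around the table: (7)! circular arrangements.
So 2 × (7)! = 2 × 5040 = 10080.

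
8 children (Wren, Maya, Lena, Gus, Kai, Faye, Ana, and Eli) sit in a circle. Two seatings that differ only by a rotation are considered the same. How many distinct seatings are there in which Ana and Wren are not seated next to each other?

3600

All circular seatings of 8 people number (7)! = 5040.
Those with Ana next to Wren: fuse the pair into one unit and seat 7 units around a circle — 2·(6)! = 1440.
Subtracting, 5040 − 1440 = 3600.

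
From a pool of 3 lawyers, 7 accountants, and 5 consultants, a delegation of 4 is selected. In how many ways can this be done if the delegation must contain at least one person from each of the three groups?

Total 4-person selections from all 15: C(15,4) = 1365.
Selections missing a whole group: no lawyers → C(12,4) = 495; no accountants → C(8,4) = 70; no consultants → C(10,4) = 210.
Add back selections omitting two groups (i.e. drawn from a single group): C(3,4) + C(7,4) + C(5,4) = 40.
By inclusion–exclusion: 1365 − 775 + 40 = 630.

630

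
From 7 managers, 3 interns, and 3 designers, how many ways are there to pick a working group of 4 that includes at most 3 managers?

680

Split by how many managers are chosen (0 through 3).
Sum: C(7,0)·C(6,4) + C(7,1)·C(6,3) + C(7,2)·C(6,2) + C(7,3)·C(6,1) = 15 + 140 + 315 + 210 = 680.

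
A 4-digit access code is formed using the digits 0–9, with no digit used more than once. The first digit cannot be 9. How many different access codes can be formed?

The first digit has 10−1 = 9 choices (anything except 9).
The remaining 3 digits are filled from the other 9 symbols without repetition: 9 × 8 × 7 = 504.
Total: 9 × 504 = 4536.

4536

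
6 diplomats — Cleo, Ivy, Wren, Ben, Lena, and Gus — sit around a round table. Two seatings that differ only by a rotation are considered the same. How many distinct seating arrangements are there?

Seat Cleo anywhere (absorbing the rotational symmetry), then permute the other 5: (5)! = 120.

120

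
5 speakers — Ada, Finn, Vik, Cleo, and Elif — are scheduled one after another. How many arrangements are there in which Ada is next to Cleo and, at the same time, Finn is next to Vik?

Treat {Ada,Cleo} as one block (2 orders) and {Finn,Vik} as another (2 orders).
That leaves 3 units to arrange: 2 × 2 × 3! = 4 × 6 = 24.

24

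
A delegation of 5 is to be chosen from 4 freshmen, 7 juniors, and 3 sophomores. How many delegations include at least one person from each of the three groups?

Unrestricted: C(14,5) = 2002 ways to pick any 5 of the 14.
Subtract selections that omit an entire group: no freshmen → C(10,5) = 252; no juniors → C(7,5) = 21; no sophomores → C(11,5) = 462.
Add back selections omitting two groups (i.e. drawn from a single group): C(4,5) + C(7,5) + C(3,5) = 21.
By inclusion–exclusion: 2002 − 735 + 21 = 1288.

1288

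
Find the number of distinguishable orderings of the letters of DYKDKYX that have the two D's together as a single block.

Treat the 2 copies of D as a single block. The multiset to arrange is then {DD, K, K, X, Y, Y}, 6 items in all.
That gives (6)!/(2!·2!) = 180 arrangements.

180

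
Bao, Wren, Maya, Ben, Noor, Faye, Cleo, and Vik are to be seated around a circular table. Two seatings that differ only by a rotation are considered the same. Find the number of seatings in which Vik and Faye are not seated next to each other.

3600

Without the restriction there are (7)! = 5040 seatings.
Those with Vik next to Faye: fuse the pair into one unit and seat 7 units around a circle — 2·(6)! = 1440.
Subtracting, 5040 − 1440 = 3600.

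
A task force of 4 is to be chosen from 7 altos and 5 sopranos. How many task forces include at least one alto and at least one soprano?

455

Total 4-person selections from all 12: C(12,4) = 495.
Selections missing a whole group: no altos → C(5,4) = 5; no sopranos → C(7,4) = 35.
Both groups omitted at once is impossible, so 495 − 40 = 455.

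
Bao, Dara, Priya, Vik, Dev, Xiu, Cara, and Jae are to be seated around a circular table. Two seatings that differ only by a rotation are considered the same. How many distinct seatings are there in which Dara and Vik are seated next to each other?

Treat {Dara, Vik} as one unit (2 internal orders) and seat the resulting 7 units around the table: (6)! circular arrangements.
So 2 × (6)! = 2 × 720 = 1440.

1440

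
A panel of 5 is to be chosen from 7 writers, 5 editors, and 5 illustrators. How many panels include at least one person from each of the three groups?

4375

Unrestricted: C(17,5) = 6188 ways to pick any 5 of the 17.
Subtract selections that omit an entire group: no writers → C(10,5) = 252; no editors → C(12,5) = 792; no illustrators → C(12,5) = 792.
Add back selections omitting two groups (i.e. drawn from a single group): C(7,5) + C(5,5) + C(5,5) = 23.
By inclusion–exclusion: 6188 − 1836 + 23 = 4375.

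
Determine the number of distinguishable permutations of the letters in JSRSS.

20

JSRSS has 5 letters with S appearing 3 times.
Dividing 5! = 120 by 3! = 6 for the repeated letters gives 20.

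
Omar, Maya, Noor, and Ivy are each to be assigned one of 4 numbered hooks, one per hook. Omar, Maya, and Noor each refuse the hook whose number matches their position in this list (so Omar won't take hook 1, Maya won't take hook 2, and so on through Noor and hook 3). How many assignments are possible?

Let Aᵢ (for i ∈ {1, 2, 3}) be the placements that put person i in their forbidden hook. Any j of these fix j positions, leaving (4−j)! ways to fill the rest, and there are C(3,j) ways to pick which j.
By inclusion–exclusion, the number of valid placements is Σ_{j=0}^{3} (−1)^j C(3,j)·(4−j)!.
Computing: 24 − 18 + 6 − 1 = 11.

11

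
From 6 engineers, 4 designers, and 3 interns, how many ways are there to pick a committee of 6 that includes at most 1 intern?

966

Split by how many interns are chosen (0 through 1).
Sum: C(3,0)·C(10,6) + C(3,1)·C(10,5) = 210 + 756 = 966.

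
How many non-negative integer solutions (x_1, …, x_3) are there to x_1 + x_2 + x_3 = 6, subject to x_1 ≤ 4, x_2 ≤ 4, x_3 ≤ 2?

12

Without the upper bounds there are C(8,2) = 28 ways to split 6 among 3 variables.
Subtract solutions that violate a single cap (substitute x_i' = x_i − (cap_i+1)): x_1 ≥ 5 gives C(3,2) = 3; x_2 ≥ 5 gives C(3,2) = 3; x_3 ≥ 3 gives C(5,2) = 10. Together 16.
No two caps can be exceeded simultaneously, so the pair terms are all 0.
By inclusion–exclusion the count is 28 − 16 + 0 = 12.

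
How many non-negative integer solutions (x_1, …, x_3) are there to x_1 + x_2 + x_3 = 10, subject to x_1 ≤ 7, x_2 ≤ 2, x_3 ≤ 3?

6

Ignoring the caps, the number of non-negative solutions to x_1+…+x_3 = 10 is C(12,2) = 66.
Subtract solutions that violate a single cap (substitute x_i' = x_i − (cap_i+1)): x_1 ≥ 8 gives C(4,2) = 6; x_2 ≥ 3 gives C(9,2) = 36; x_3 ≥ 4 gives C(8,2) = 28. Together 70.
Add back pairs where two caps are both exceeded: 0 + 0 + 10 = 10.
By inclusion–exclusion the count is 66 − 70 + 10 = 6.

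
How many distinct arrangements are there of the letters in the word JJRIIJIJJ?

504

JJRIIJIJJ has 9 letters with I appearing 3 times and J appearing 5 times.
So there are 9! / (5!·3!) = 504 distinguishable arrangements.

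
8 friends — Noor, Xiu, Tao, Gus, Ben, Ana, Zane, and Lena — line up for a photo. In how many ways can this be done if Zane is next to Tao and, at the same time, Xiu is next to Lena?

2880

Treat {Zane,Tao} as one block (2 orders) and {Xiu,Lena} as another (2 orders).
That leaves 6 units to arrange: 2 × 2 × 6! = 4 × 720 = 2880.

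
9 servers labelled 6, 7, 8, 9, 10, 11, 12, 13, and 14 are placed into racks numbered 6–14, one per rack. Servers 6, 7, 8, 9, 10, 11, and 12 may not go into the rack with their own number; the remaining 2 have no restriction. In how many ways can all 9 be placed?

Let Aᵢ (for 6 ≤ i ≤ 12) be the placements that put server i in its forbidden rack. Any j of these fix j positions, leaving (9−j)! ways to fill the rest, and there are C(7,j) ways to pick which j.
By inclusion–exclusion, the number of valid placements is Σ_{j=0}^{7} (−1)^j C(7,j)·(9−j)!.
Computing: 362880 − 282240 + 105840 − 25200 + 4200 − 504 + 42 − 2 = 165016.

165016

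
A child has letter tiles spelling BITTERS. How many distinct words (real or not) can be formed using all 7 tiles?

2520

The 7 letters of BITTERS have repeats: T appearing twice.
So there are 7! / (2!) = 2520 distinguishable arrangements.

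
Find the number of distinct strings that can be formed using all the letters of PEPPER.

PEPPER has 6 letters with E appearing twice and P appearing 3 times.
The number of distinct arrangements is 6!/(3!·2!) = 720/12 = 60.

60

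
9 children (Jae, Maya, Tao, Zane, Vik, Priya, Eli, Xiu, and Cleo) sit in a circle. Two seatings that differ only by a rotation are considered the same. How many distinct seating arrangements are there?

40320

Fix one person's seat to break rotational symmetry; the remaining 8 people can be arranged in (8)! = 40320 ways.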